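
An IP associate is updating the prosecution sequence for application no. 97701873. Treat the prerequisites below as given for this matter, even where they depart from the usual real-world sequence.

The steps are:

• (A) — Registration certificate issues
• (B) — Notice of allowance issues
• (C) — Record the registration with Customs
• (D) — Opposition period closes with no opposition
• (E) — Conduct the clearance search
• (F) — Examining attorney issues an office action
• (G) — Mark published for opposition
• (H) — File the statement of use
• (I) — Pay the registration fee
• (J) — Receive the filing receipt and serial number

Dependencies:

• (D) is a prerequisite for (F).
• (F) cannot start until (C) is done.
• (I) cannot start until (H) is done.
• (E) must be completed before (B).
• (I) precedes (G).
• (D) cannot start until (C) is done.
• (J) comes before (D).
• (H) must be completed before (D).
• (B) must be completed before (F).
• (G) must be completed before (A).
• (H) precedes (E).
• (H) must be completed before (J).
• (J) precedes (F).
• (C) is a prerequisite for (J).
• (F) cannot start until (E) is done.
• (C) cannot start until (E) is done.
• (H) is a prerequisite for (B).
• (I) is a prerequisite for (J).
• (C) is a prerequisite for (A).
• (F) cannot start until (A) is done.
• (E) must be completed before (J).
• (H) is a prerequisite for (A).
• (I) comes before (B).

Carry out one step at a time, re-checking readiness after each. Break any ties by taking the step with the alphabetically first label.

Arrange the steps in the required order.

(H) has no prerequisites → (H) first.
Ready: (E) and (I). (E) has the earlier label → (E).
Now (C) and (I) have their prerequisites met. (C) has the earlier label, so (C) next.
(I) is the only step now ready → (I).
Now (B), (G) and (J) have their prerequisites met. (B) has the earlier label, so (B) next.
Ready: (G) and (J). (G) has the earlier label → (G).
Now (A) and (J) have their prerequisites met. (A) has the earlier label, so (A) next.
(J) needed (C), (E), (H) and (I), now all done → (J).
(D) needed (C), (H) and (J), now all done → (D).
(F) needed (A), (B), (C), (D), (E) and (J), now all done → (F).

(H), (E), (C), (I), (B), (G), (A), (J), (D), (F)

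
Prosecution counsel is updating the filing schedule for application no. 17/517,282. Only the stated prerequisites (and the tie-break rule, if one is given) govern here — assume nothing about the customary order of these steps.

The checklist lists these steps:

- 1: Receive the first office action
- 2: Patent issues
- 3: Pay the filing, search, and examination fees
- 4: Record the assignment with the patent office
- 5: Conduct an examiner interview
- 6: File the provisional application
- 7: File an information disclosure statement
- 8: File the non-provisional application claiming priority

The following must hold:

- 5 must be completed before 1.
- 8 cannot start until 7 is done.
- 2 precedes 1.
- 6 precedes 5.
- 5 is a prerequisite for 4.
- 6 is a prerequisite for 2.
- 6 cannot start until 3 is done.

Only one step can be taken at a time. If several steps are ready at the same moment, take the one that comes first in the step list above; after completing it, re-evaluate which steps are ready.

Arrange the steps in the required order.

3 6 2 5 1 4 7 8

Nothing is required for 3 and 7. 3 is listed earlier → 3 first.
6 and 7 are both available; 6 is listed earlier → 6.
Now 2, 5 and 7 have their prerequisites met. 2 is listed earlier, so 2 next.
5 and 7 are both available; 5 is listed earlier → 5.
1 and 4 now also ready, so the ready set is {1, 4, 7}; 1 is listed earlier → 1.
4 and 7 are both available; 4 is listed earlier → 4.
Next only 7 has its prerequisites met → 7.
8 needed 7, now all done → 8.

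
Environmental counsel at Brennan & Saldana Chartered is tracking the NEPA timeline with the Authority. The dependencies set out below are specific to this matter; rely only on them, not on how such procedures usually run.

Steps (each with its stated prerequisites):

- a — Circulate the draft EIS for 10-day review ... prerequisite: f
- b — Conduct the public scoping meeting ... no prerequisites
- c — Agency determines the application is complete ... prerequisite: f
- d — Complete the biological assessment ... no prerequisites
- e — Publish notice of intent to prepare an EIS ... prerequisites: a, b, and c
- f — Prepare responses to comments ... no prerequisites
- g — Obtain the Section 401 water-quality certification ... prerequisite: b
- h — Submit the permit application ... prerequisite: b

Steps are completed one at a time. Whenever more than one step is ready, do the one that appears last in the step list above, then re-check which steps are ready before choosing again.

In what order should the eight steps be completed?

f, d, c, b, h, g, a, e

f, d and b have no prerequisites; f is listed later, so f is first.
c and a now also ready, so the ready set is {d, c, b, a}; d is listed later → d.
Now c, b and a have their prerequisites met. c is listed later, so c next.
b and a are both available; b is listed later → b.
Now h, g and a have their prerequisites met. h is listed later, so h next.
Now g and a have their prerequisites met. g is listed later, so g next.
a needed f, now all done → a.
Next only e has its prerequisites met → e.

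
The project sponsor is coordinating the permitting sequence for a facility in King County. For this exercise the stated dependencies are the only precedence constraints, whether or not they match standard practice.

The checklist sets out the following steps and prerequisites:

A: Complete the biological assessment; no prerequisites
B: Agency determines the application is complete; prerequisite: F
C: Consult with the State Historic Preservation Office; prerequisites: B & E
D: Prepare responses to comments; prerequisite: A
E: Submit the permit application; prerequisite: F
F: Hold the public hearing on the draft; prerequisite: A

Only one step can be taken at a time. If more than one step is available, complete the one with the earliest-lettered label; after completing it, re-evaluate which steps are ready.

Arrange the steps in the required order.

A, D, F, B, E, C

Only A has no prerequisites, so it is first.
Now D and F have their prerequisites met. D has the earlier label, so D next.
F needed A, now all done → F.
Now B and E have their prerequisites met. B has the earlier label, so B next.
Next only E has its prerequisites met → E.
That leaves C as the only ready step → C.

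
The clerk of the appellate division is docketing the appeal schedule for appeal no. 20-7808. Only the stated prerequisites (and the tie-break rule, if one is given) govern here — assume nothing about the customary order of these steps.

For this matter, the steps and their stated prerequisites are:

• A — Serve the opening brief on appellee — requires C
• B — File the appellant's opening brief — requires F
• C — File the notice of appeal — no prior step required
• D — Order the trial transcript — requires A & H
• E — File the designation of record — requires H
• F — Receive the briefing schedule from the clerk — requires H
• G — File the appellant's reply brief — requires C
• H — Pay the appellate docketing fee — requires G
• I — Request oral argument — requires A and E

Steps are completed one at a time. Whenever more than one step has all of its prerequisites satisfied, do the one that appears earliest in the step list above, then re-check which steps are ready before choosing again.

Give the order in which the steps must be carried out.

C → A → G → H → D → E → F → B → I

C has no prerequisites → C first.
A and G are both available; A is listed earlier → A.
G needed C, now all done → G.
H needed G, now all done → H.
Now D, E and F have their prerequisites met. D is listed earlier, so D next.
E and F are both available; E is listed earlier → E.
F and I are both available; F is listed earlier → F.
Now B and I have their prerequisites met. B is listed earlier, so B next.
Next only I has its prerequisites met → I.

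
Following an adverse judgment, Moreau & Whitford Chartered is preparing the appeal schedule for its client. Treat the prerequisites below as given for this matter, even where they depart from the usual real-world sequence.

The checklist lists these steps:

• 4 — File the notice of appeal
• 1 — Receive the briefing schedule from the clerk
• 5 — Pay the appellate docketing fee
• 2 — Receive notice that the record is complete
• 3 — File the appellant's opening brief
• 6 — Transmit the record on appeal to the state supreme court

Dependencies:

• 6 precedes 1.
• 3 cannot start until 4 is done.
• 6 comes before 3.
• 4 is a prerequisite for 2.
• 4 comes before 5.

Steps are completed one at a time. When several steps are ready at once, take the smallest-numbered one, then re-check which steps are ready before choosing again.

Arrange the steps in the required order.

4 → 2 → 5 → 6 → 1 → 3

Nothing is required for 4 and 6. 4 has the earlier label → 4 first.
Now 2, 5 and 6 have their prerequisites met. 2 has the earlier label, so 2 next.
Ready: 5 and 6. 5 has the earlier label → 5.
Next only 6 has its prerequisites met → 6.
1 and 3 are both available; 1 has the earlier label → 1.
3 is the only step now ready → 3.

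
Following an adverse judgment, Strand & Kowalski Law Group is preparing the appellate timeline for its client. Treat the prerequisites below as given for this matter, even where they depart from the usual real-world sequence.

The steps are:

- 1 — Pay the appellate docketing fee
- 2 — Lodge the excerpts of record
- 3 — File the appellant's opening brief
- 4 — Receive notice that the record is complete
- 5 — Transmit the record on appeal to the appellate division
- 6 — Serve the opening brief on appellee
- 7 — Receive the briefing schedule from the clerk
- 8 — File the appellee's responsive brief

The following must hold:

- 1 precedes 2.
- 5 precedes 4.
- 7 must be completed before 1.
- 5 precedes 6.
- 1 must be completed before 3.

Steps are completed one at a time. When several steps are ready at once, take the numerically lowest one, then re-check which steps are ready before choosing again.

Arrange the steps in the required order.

Nothing is required for 5, 7 and 8. 5 has the earlier label → 5 first.
4, 6, 7 and 8 are all available; 4 has the earlier label → 4.
Now 6, 7 and 8 have their prerequisites met. 6 has the earlier label, so 6 next.
Now 7 and 8 have their prerequisites met. 7 has the earlier label, so 7 next.
1 and 8 are both available; 1 has the earlier label → 1.
2 and 3 now also ready, so the ready set is {2, 3, 8}; 2 has the earlier label → 2.
Ready: 3 and 8. 3 has the earlier label → 3.
That leaves 8 as the only ready step → 8.

5, 4, 6, 7, 1, 2, 3, 8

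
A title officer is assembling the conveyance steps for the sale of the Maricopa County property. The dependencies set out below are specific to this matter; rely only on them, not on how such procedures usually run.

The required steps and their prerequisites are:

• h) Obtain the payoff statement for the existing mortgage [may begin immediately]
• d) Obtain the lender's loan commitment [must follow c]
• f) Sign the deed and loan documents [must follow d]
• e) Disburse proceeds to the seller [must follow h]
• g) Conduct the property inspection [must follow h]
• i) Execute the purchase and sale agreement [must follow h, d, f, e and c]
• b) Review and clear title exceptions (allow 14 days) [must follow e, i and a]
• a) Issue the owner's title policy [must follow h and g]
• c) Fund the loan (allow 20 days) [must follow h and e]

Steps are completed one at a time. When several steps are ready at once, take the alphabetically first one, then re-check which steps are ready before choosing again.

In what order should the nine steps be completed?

h has no prerequisites → h first.
Ready: e and g. e has the earlier label → e.
Now c and g have their prerequisites met. c has the earlier label, so c next.
d now also ready, so the ready set is {d, g}; d has the earlier label → d.
f and g are both available; f has the earlier label → f.
i now also ready, so the ready set is {g, i}; g has the earlier label → g.
a now also ready, so the ready set is {a, i}; a has the earlier label → a.
That leaves i as the only ready step → i.
b needed a, e and i, now all done → b.

h → e → c → d → f → g → a → i → b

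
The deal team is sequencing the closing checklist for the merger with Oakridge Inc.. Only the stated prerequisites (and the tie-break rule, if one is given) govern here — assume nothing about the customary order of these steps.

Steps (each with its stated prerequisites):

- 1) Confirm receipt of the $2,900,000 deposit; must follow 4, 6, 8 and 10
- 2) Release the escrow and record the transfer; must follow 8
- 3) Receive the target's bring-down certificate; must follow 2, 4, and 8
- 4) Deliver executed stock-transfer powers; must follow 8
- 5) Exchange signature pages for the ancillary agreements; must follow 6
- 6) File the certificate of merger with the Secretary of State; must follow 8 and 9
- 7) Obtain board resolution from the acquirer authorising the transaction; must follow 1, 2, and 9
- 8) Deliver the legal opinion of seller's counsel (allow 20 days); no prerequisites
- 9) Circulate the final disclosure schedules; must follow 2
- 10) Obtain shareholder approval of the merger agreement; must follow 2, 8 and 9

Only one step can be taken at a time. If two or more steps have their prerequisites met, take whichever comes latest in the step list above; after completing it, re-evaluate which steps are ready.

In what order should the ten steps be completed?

Only 8 has no prerequisites, so it is first.
Now 4 and 2 have their prerequisites met. 4 is listed later, so 4 next.
Next only 2 has its prerequisites met → 2.
Ready: 9 and 3. 9 is listed later → 9.
Ready: 10, 6 and 3. 10 is listed later → 10.
6 and 3 are both available; 6 is listed later → 6.
5 and 1 now also ready, so the ready set is {5, 3, 1}; 5 is listed later → 5.
Ready: 3 and 1. 3 is listed later → 3.
1 is the only step now ready → 1.
That leaves 7 as the only ready step → 7.

8, 4, 2, 9, 10, 6, 5, 3, 1, 7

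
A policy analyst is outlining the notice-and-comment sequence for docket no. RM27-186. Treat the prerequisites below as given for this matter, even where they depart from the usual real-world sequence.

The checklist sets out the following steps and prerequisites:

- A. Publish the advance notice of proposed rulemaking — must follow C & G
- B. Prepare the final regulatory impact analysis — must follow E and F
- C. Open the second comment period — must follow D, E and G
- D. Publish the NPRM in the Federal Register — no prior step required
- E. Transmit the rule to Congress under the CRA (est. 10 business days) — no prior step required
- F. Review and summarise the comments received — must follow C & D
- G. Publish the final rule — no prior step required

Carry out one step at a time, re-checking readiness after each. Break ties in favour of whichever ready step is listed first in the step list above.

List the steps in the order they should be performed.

D E G C A F B

D, E and G have no prerequisites; D is listed earlier, so D is first.
E and G are both available; E is listed earlier → E.
G is the only step now ready → G.
C is the only step now ready → C.
Ready: A and F. A is listed earlier → A.
That leaves F as the only ready step → F.
B needed E and F, now all done → B.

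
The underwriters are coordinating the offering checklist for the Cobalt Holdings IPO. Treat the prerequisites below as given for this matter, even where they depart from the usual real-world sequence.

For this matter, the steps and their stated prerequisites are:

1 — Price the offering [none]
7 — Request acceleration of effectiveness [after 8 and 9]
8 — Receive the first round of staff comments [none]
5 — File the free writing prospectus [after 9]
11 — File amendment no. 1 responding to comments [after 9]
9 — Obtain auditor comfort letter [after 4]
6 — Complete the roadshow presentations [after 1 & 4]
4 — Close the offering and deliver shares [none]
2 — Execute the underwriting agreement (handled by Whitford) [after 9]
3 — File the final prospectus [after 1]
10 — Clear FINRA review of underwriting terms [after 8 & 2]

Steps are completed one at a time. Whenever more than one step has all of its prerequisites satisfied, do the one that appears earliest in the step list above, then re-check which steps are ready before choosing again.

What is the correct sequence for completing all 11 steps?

1 8 4 9 7 5 11 6 2 3 10

1, 8 and 4 have no prerequisites; 1 is listed earlier, so 1 is first.
8, 4 and 3 are all available; 8 is listed earlier → 8.
Now 4 and 3 have their prerequisites met. 4 is listed earlier, so 4 next.
Ready: 9, 6 and 3. 9 is listed earlier → 9.
7, 5, 11, 6, 2 and 3 are all available; 7 is listed earlier → 7.
Now 5, 11, 6, 2 and 3 have their prerequisites met. 5 is listed earlier, so 5 next.
11, 6, 2 and 3 are all available; 11 is listed earlier → 11.
6, 2 and 3 are all available; 6 is listed earlier → 6.
Now 2 and 3 have their prerequisites met. 2 is listed earlier, so 2 next.
10 now also ready, so the ready set is {3, 10}; 3 is listed earlier → 3.
10 needed 8 and 2, now all done → 10.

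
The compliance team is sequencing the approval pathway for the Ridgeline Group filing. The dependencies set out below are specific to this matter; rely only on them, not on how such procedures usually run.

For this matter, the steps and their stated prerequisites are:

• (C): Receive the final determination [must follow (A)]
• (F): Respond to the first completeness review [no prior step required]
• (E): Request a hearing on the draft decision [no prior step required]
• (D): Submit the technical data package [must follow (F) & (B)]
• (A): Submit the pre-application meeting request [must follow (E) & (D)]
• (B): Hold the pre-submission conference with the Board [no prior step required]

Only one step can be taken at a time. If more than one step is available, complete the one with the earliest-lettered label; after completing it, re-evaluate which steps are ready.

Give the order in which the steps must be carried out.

(B), (E), (F), (D), (A), (C)

(B), (E) and (F) have no prerequisites; (B) has the earlier label, so (B) is first.
(E) and (F) are both available; (E) has the earlier label → (E).
Next only (F) has its prerequisites met → (F).
Next only (D) has its prerequisites met → (D).
(A) is the only step now ready → (A).
(C) is the only step now ready → (C).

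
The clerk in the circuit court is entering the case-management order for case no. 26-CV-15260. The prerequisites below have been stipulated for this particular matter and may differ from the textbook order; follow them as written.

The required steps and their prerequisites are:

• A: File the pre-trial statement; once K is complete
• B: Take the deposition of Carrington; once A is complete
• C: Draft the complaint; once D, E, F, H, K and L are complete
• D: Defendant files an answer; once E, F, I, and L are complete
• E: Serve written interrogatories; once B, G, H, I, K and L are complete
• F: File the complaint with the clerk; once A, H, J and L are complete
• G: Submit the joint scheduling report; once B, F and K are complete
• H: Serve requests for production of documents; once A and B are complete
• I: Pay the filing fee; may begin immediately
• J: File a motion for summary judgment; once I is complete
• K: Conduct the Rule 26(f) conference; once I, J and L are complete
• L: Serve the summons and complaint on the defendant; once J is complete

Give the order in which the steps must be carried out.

I, J, L, K, A, B, H, F, G, E, D, C

I has no prerequisites → I first.
J is the only step now ready → J.
That leaves L as the only ready step → L.
K needed I, J and L, now all done → K.
A needed K, now all done → A.
B needed A, now all done → B.
H is the only step now ready → H.
F is the only step now ready → F.
G needed B, F and K, now all done → G.
E needed B, G, H, I, K and L, now all done → E.
Next only D has its prerequisites met → D.
Next only C has its prerequisites met → C.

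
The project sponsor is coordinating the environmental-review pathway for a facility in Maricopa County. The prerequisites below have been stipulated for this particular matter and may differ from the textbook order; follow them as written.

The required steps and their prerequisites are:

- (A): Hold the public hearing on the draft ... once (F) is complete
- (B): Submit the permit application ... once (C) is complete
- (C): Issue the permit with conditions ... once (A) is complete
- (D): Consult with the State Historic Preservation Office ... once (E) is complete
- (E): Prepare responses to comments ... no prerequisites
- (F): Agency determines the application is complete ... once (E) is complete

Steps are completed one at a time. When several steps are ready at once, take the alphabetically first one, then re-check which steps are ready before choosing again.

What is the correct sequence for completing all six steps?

Only (E) has no prerequisites, so it is first.
Now (D) and (F) have their prerequisites met. (D) has the earlier label, so (D) next.
(F) needed (E), now all done → (F).
(A) needed (F), now all done → (A).
(C) needed (A), now all done → (C).
(B) needed (C), now all done → (B).

(E), (D), (F), (A), (C), (B)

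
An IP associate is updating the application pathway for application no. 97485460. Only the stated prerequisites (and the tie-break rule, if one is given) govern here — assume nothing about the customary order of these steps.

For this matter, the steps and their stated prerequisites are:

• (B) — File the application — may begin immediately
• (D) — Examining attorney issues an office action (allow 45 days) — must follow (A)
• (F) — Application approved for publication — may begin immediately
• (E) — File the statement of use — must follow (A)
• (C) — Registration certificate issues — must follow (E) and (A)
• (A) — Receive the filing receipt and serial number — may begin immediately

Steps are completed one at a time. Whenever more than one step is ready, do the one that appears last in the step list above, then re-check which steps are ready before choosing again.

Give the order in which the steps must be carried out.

(A) (E) (C) (F) (D) (B)

(A), (F) and (B) have no prerequisites; (A) is listed later, so (A) is first.
Ready: (E), (F), (D) and (B). (E) is listed later → (E).
Ready: (C), (F), (D) and (B). (C) is listed later → (C).
(F), (D) and (B) are all available; (F) is listed later → (F).
(D) and (B) are both available; (D) is listed later → (D).
(B) is the only step now ready → (B).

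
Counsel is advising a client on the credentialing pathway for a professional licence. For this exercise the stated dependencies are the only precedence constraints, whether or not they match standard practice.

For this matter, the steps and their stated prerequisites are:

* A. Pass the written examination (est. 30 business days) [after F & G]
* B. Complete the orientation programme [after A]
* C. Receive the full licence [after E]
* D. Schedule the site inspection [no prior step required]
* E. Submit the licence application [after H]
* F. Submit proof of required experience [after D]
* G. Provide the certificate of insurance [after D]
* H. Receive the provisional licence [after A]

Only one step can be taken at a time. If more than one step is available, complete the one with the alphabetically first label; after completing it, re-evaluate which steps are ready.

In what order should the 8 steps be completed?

D has no prerequisites → D first.
Ready: F and G. F has the earlier label → F.
G needed D, now all done → G.
That leaves A as the only ready step → A.
Now B and H have their prerequisites met. B has the earlier label, so B next.
H needed A, now all done → H.
Next only E has its prerequisites met → E.
C needed E, now all done → C.

D → F → G → A → B → H → E → C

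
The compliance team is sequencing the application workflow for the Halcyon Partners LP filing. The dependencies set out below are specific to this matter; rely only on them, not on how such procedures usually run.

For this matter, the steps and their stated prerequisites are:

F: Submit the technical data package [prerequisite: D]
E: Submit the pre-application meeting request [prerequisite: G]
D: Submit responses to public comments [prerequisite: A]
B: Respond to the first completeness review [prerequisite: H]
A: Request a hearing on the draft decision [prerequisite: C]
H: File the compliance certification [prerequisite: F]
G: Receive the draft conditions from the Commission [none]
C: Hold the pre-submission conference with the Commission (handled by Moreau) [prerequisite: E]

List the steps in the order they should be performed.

G, E, C, A, D, F, H, B

G has no prerequisites → G first.
E needed G, now all done → E.
Next only C has its prerequisites met → C.
A is the only step now ready → A.
That leaves D as the only ready step → D.
F is the only step now ready → F.
Next only H has its prerequisites met → H.
B needed H, now all done → B.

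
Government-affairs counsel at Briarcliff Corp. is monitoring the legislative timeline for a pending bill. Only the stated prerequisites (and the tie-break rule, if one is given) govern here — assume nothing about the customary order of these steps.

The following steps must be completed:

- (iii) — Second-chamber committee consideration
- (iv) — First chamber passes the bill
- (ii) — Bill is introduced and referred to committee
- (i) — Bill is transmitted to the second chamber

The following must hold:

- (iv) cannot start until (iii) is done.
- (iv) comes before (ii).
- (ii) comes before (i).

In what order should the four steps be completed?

(iii), (iv), (ii), (i)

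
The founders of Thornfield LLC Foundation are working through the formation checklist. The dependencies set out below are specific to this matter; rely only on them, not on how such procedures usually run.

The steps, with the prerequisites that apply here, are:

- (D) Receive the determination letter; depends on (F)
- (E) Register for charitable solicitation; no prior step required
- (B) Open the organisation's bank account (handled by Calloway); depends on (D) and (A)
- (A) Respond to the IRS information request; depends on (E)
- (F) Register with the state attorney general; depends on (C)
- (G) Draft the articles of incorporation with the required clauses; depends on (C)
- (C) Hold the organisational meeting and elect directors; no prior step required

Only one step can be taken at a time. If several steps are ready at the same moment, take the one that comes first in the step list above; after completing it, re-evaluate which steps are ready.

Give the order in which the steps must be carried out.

(E) → (A) → (C) → (F) → (D) → (B) → (G)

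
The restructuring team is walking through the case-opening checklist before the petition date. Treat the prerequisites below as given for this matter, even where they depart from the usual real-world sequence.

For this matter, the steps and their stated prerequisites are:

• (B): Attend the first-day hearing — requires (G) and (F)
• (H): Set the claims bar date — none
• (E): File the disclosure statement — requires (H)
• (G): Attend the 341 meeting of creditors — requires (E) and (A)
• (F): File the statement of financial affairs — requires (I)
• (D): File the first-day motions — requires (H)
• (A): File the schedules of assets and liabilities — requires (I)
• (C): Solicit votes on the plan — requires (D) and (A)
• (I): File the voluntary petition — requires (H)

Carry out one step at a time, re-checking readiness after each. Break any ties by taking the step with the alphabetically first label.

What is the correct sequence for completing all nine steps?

(H) → (D) → (E) → (I) → (A) → (C) → (F) → (G) → (B)

(H) has no prerequisites → (H) first.
(D), (E) and (I) are all available; (D) has the earlier label → (D).
(E) and (I) are both available; (E) has the earlier label → (E).
Next only (I) has its prerequisites met → (I).
Ready: (A) and (F). (A) has the earlier label → (A).
(C) and (G) now also ready, so the ready set is {(C), (F), (G)}; (C) has the earlier label → (C).
Now (F) and (G) have their prerequisites met. (F) has the earlier label, so (F) next.
(G) is the only step now ready → (G).
(B) is the only step now ready → (B).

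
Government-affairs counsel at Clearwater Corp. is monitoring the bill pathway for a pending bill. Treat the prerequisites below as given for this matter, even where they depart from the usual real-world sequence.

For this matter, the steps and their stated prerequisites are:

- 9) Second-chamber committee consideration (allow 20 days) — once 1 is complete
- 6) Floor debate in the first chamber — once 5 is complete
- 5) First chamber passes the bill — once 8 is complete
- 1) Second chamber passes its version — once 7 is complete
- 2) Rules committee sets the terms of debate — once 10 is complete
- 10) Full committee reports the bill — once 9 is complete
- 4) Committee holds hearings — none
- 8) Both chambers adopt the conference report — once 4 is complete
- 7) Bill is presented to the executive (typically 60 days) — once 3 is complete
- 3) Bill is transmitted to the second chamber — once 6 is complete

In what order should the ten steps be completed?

4 8 5 6 3 7 1 9 10 2

4 is the only step with nothing outstanding, so it goes first.
Next only 8 has its prerequisites met → 8.
5 needed 8, now all done → 5.
6 is the only step now ready → 6.
3 is the only step now ready → 3.
7 needed 3, now all done → 7.
1 needed 7, now all done → 1.
9 needed 1, now all done → 9.
Next only 10 has its prerequisites met → 10.
Next only 2 has its prerequisites met → 2.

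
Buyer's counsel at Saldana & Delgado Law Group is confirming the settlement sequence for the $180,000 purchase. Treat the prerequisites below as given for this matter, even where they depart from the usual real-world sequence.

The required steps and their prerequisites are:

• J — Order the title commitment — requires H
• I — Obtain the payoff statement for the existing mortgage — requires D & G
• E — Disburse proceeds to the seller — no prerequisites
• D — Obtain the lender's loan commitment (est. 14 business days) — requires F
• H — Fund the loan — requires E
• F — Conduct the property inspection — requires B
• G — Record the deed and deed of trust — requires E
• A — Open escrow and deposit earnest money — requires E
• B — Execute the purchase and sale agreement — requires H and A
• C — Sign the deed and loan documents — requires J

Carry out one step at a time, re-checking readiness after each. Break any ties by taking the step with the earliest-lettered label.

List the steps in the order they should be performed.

E, A, G, H, B, F, D, I, J, C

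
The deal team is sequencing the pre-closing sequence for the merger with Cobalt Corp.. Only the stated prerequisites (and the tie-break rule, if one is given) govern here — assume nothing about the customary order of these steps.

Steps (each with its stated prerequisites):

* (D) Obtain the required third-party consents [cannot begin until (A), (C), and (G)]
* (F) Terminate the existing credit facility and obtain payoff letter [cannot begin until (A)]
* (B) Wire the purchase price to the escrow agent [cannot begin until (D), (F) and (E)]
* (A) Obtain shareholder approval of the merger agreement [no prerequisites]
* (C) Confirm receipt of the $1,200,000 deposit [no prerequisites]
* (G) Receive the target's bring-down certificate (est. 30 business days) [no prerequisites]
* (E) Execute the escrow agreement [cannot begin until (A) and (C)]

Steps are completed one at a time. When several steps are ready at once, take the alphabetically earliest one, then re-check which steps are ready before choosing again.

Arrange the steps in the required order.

(A), (C), (E), (F), (G), (D), (B)

(A), (C) and (G) have no prerequisites; (A) has the earlier label, so (A) is first.
(F) now also ready, so the ready set is {(C), (F), (G)}; (C) has the earlier label → (C).
(E), (F) and (G) are all available; (E) has the earlier label → (E).
Now (F) and (G) have their prerequisites met. (F) has the earlier label, so (F) next.
Next only (G) has its prerequisites met → (G).
(D) needed (A), (C) and (G), now all done → (D).
Next only (B) has its prerequisites met → (B).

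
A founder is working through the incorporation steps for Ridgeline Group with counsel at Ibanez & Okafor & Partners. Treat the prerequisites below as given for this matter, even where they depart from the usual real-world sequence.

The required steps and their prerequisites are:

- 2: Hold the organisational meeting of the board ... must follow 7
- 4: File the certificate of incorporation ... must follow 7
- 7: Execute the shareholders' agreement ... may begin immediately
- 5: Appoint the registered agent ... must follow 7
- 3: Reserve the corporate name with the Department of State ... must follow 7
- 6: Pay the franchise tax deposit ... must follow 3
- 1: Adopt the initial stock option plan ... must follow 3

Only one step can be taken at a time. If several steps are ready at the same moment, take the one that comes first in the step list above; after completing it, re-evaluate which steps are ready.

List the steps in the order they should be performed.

7 has no prerequisites → 7 first.
Ready: 2, 4, 5 and 3. 2 is listed earlier → 2.
Ready: 4, 5 and 3. 4 is listed earlier → 4.
Ready: 5 and 3. 5 is listed earlier → 5.
3 needed 7, now all done → 3.
6 and 1 are both available; 6 is listed earlier → 6.
1 needed 3, now all done → 1.

7 2 4 5 3 6 1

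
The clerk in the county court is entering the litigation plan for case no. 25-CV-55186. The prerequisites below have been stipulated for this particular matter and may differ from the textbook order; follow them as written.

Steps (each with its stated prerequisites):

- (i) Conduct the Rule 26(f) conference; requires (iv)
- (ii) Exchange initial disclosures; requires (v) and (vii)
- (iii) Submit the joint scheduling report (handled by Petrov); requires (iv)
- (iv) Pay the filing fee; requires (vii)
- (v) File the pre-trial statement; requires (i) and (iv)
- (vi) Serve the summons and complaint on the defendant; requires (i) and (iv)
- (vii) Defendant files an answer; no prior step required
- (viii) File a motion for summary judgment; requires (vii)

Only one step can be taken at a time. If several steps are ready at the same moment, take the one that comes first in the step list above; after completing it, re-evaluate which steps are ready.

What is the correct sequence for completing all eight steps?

(vii), (iv), (i), (iii), (v), (ii), (vi), (viii)

(vii) has no prerequisites → (vii) first.
Ready: (iv) and (viii). (iv) is listed earlier → (iv).
(i) and (iii) now also ready, so the ready set is {(i), (iii), (viii)}; (i) is listed earlier → (i).
(iii), (v), (vi) and (viii) are all available; (iii) is listed earlier → (iii).
(v), (vi) and (viii) are all available; (v) is listed earlier → (v).
(ii) now also ready, so the ready set is {(ii), (vi), (viii)}; (ii) is listed earlier → (ii).
Ready: (vi) and (viii). (vi) is listed earlier → (vi).
(viii) needed (vii), now all done → (viii).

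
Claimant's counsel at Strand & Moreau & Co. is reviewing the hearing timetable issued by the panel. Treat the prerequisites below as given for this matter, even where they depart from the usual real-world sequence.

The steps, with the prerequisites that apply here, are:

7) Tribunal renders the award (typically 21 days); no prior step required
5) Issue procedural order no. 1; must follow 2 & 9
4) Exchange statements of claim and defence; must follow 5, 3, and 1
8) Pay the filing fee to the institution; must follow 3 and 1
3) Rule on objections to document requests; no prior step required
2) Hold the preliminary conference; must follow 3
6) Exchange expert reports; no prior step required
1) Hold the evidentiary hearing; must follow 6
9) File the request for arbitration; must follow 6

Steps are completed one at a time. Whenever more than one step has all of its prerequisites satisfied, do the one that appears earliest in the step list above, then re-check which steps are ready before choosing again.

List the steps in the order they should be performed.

7, 3, 2, 6, 1, 8, 9, 5, 4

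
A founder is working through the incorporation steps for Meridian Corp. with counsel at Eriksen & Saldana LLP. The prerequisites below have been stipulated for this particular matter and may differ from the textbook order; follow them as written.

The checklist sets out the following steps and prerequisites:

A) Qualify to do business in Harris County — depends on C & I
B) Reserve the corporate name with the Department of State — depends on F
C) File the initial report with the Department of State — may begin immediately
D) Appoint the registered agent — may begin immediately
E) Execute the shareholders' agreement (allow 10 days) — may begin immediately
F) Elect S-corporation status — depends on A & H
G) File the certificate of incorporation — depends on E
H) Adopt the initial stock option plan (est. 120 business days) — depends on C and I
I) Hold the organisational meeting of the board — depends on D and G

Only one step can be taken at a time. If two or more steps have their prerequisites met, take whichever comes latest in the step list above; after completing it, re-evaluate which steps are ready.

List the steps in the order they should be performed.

E, G, D, I, C, H, A, F, B

E, D and C have no prerequisites; E is listed later, so E is first.
Ready: G, D and C. G is listed later → G.
D and C are both available; D is listed later → D.
Ready: I and C. I is listed later → I.
C is the only step now ready → C.
Now H and A have their prerequisites met. H is listed later, so H next.
That leaves A as the only ready step → A.
Next only F has its prerequisites met → F.
B needed F, now all done → B.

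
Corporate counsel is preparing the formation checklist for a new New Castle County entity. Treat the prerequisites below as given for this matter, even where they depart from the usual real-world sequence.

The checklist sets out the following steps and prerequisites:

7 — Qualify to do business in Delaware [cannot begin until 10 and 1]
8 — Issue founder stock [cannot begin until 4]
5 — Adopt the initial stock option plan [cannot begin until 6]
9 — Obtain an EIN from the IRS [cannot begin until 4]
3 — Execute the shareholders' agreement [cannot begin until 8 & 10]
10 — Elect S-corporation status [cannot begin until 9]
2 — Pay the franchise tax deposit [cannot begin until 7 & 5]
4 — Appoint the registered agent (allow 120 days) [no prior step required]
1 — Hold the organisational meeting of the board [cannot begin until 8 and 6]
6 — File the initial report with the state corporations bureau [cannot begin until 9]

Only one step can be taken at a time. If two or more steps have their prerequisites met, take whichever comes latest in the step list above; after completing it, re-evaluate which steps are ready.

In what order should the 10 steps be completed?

4, 9, 6, 10, 5, 8, 1, 3, 7, 2

4 is the only step with nothing outstanding, so it goes first.
9 and 8 are both available; 9 is listed later → 9.
Ready: 6, 10 and 8. 6 is listed later → 6.
5 now also ready, so the ready set is {10, 5, 8}; 10 is listed later → 10.
Ready: 5 and 8. 5 is listed later → 5.
8 needed 4, now all done → 8.
Now 1 and 3 have their prerequisites met. 1 is listed later, so 1 next.
Now 3 and 7 have their prerequisites met. 3 is listed later, so 3 next.
7 is the only step now ready → 7.
2 needed 5 and 7, now all done → 2.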